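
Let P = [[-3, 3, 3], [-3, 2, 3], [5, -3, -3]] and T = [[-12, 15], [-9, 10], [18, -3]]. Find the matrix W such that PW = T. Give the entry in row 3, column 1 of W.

P is on the left of W, so left-multiply by P⁻¹: W = P⁻¹T.
det P = 6, so P⁻¹ = [[1/2, 0, 1/2], [1, -1, 0], [-1/6, 1, 1/2]].
W = P⁻¹T = [[1/2, 0, 1/2], [1, -1, 0], [-1/6, 1, 1/2]] · [[-12, 15], [-9, 10], [18, -3]] = [[3, 6], [-3, 5], [2, 6]].

2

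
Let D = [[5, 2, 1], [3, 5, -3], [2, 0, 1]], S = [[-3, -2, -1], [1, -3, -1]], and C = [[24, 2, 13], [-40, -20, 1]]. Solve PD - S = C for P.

P = [[5, -2, 1], [-4, -3, -5]]

PD = C + S = [[21, 0, 12], [-39, -23, 0]].
Right-multiplying both sides by D⁻¹ gives P = (C + S)D⁻¹.
det D = -3; the adjugate gives D⁻¹ = [[-5/3, 2/3, 11/3], [3, -1, -6], [10/3, -4/3, -19/3]].
P = (C + S)D⁻¹ = [[5, -2, 1], [-4, -3, -5]].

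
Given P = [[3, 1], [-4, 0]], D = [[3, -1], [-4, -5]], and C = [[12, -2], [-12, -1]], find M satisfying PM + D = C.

PM = C − D = [[9, -1], [-8, 4]].
Left-multiplying both sides by P⁻¹ gives M = P⁻¹(C − D).
det P = 4; the adjugate gives P⁻¹ = [[0, -1/4], [1, 3/4]].
M = P⁻¹(C − D) = [[2, -1], [3, 2]].

M = [[2, -1], [3, 2]]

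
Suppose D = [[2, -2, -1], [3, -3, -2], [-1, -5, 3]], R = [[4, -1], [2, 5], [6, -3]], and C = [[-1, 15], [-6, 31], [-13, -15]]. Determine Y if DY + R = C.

Y = [[2, 5], [4, -1], [1, -4]]

DY = C − R = [[-5, 16], [-8, 26], [-19, -12]].
D is on the left of Y, so left-multiply by D⁻¹: Y = D⁻¹(C − R).
det D = -6, so D⁻¹ = [[19/6, -11/6, -1/6], [7/6, -5/6, -1/6], [3, -2, 0]].
Y = D⁻¹(C − R) = [[2, 5], [4, -1], [1, -4]].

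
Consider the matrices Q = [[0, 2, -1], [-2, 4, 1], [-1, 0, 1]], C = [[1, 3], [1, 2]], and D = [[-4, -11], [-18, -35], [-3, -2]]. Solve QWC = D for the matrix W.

Isolating W: multiply by Q⁻¹ from the left and C⁻¹ from the right, so W = Q⁻¹DC⁻¹.
Q has determinant -2; Q⁻¹ = [[-2, 1, -3], [-1/2, 1/2, -1], [-2, 1, -2]].
det C = -1, so C⁻¹ = [[-2, 3], [1, -1]].
Q⁻¹D = [[-1, -7], [-4, -10], [-4, -9]].
W = (Q⁻¹D)C⁻¹ = [[-5, 4], [-2, -2], [-1, -3]].

W = [[-5, 4], [-2, -2], [-1, -3]]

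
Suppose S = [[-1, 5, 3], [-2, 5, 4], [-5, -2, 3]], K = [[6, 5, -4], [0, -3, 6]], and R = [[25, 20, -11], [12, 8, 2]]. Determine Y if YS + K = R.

Y = [[-4, 5, -5], [-1, 2, -3]]

YS = R − K = [[19, 15, -7], [12, 11, -4]].
Right-multiplying both sides by S⁻¹ gives Y = (R − K)S⁻¹.
det S = -6, so S⁻¹ = [[-23/6, 7/2, -5/6], [7/3, -2, 1/3], [-29/6, 9/2, -5/6]].
Y = (R − K)S⁻¹ = [[-4, 5, -5], [-1, 2, -3]].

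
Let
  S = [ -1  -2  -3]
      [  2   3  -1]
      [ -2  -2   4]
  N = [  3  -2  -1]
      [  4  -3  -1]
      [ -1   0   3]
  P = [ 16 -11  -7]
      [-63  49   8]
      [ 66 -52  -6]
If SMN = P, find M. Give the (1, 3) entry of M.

2

M = S⁻¹PN⁻¹ (apply S⁻¹ on the left and N⁻¹ on the right).
det S = -4, so S⁻¹ = [[-5/2, -7/2, -11/4], [3/2, 5/2, 7/4], [-1/2, -1/2, -1/4]].
det N = -2, so N⁻¹ = [[9/2, -3, 1/2], [11/2, -4, 1/2], [3/2, -1, 1/2]].
S⁻¹P = [[-1, -1, 6], [-18, 15, -1], [7, -6, 1]].
M = (S⁻¹P)N⁻¹ = [[-1, 1, 2], [0, -5, -2], [0, 2, 1]].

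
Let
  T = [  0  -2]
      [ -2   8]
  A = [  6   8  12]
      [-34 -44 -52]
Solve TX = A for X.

Since T multiplies X on the left, X = T⁻¹A.
T has determinant -4; T⁻¹ = [[-2, -1/2], [-1/2, 0]].
X = T⁻¹A = [[-2, -1/2], [-1/2, 0]] · [[6, 8, 12], [-34, -44, -52]] = [[5, 6, 2], [-3, -4, -6]].

X = [[5, 6, 2], [-3, -4, -6]]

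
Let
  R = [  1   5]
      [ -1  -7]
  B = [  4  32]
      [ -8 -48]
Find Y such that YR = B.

Since R sits to the right of Y, Y = BR⁻¹.
det R = -2, so R⁻¹ = [[7/2, 5/2], [-1/2, -1/2]].
Y = BR⁻¹ = [[4, 32], [-8, -48]] · [[7/2, 5/2], [-1/2, -1/2]] = [[-2, -6], [-4, 4]].

Y = [[-2, -6], [-4, 4]]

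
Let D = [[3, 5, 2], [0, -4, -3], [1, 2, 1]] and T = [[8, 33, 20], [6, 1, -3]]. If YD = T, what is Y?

Right-multiplying both sides by D⁻¹ gives Y = TD⁻¹.
det D = -1; the adjugate gives D⁻¹ = [[-2, 1, 7], [3, -1, -9], [-4, 1, 12]].
Y = TD⁻¹ = [[8, 33, 20], [6, 1, -3]] · [[-2, 1, 7], [3, -1, -9], [-4, 1, 12]] = [[3, -5, -1], [3, 2, -3]].

Y = [[3, -5, -1], [3, 2, -3]]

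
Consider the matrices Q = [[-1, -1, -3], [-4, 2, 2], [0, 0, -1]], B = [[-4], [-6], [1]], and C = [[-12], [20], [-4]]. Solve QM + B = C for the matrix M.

M = [[-5], [-2], [5]]

QM = C − B = [[-8], [26], [-5]].
Left-multiplying both sides by Q⁻¹ gives M = Q⁻¹(C − B).
Q has determinant 6; Q⁻¹ = [[-1/3, -1/6, 2/3], [-2/3, 1/6, 7/3], [0, 0, -1]].
M = Q⁻¹(C − B) = [[-5], [-2], [5]].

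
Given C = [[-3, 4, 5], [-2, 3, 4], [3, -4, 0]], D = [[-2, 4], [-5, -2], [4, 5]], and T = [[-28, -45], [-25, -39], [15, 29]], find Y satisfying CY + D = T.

CY = T − D = [[-26, -49], [-20, -37], [11, 24]].
Left-multiplying both sides by C⁻¹ gives Y = C⁻¹(T − D).
det C = -5; the adjugate gives C⁻¹ = [[-16/5, 4, -1/5], [-12/5, 3, -2/5], [1/5, 0, 1/5]].
Y = C⁻¹(T − D) = [[1, 4], [-2, -3], [-3, -5]].

Y = [[1, 4], [-2, -3], [-3, -5]]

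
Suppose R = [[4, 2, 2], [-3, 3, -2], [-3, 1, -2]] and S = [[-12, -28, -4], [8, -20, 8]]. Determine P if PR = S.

P = [[-6, -6, 2], [-4, -2, -6]]

R is on the right of P, so right-multiply by R⁻¹: P = SR⁻¹.
R has determinant -4; R⁻¹ = [[1, -3/2, 5/2], [0, 1/2, -1/2], [-3/2, 5/2, -9/2]].
P = SR⁻¹ = [[-12, -28, -4], [8, -20, 8]] · [[1, -3/2, 5/2], [0, 1/2, -1/2], [-3/2, 5/2, -9/2]] = [[-6, -6, 2], [-4, -2, -6]].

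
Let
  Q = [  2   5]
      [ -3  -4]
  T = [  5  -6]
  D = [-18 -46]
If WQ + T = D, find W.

WQ = D − T = [[-23, -40]].
Q is on the right of W, so right-multiply by Q⁻¹: W = (D − T)Q⁻¹.
Q has determinant 7; Q⁻¹ = [[-4/7, -5/7], [3/7, 2/7]].
W = (D − T)Q⁻¹ = [[-4, 5]].

W = [[-4, 5]]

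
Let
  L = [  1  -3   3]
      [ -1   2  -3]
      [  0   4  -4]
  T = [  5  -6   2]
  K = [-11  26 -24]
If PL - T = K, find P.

P = [[-4, 2, 1]]

PL = K + T = [[-6, 20, -22]].
L is on the right of P, so right-multiply by L⁻¹: P = (K + T)L⁻¹.
det L = 4; the adjugate gives L⁻¹ = [[1, 0, 3/4], [-1, -1, 0], [-1, -1, -1/4]].
P = (K + T)L⁻¹ = [[-4, 2, 1]].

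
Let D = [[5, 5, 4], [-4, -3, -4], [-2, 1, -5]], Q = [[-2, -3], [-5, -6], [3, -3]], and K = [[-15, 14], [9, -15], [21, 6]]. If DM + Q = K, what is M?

M = [[-3, 2], [2, 3], [-2, -2]]

DM = K − Q = [[-13, 17], [14, -9], [18, 9]].
Since D multiplies M on the left, M = D⁻¹(K − Q).
D has determinant -5; D⁻¹ = [[-19/5, -29/5, 8/5], [12/5, 17/5, -4/5], [2, 3, -1]].
M = D⁻¹(K − Q) = [[-3, 2], [2, 3], [-2, -2]].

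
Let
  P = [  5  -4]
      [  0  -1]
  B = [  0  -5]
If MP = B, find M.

M = [[0, 5]]

P is on the right of M, so right-multiply by P⁻¹: M = BP⁻¹.
det P = -5, so P⁻¹ = [[1/5, -4/5], [0, -1]].
M = BP⁻¹ = [[0, -5]] · [[1/5, -4/5], [0, -1]] = [[0, 5]].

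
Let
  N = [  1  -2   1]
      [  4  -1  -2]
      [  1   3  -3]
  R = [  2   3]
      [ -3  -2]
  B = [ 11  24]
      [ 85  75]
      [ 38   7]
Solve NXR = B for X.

Left-multiply by N⁻¹ and right-multiply by R⁻¹: X = N⁻¹BR⁻¹.
N has determinant 2; N⁻¹ = [[9/2, -3/2, 5/2], [5, -2, 3], [13/2, -5/2, 7/2]].
det R = 5; the adjugate gives R⁻¹ = [[-2/5, -3/5], [3/5, 2/5]].
N⁻¹B = [[17, 13], [-1, -9], [-8, -7]].
X = (N⁻¹B)R⁻¹ = [[1, -5], [-5, -3], [-1, 2]].

X = [[1, -5], [-5, -3], [-1, 2]]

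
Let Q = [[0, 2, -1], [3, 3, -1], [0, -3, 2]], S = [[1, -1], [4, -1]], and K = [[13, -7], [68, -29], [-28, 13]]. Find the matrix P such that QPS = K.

P = Q⁻¹KS⁻¹ (apply Q⁻¹ on the left and S⁻¹ on the right).
det Q = -3, so Q⁻¹ = [[-1, 1/3, -1/3], [2, 0, 1], [3, 0, 2]].
det S = 3, so S⁻¹ = [[-1/3, 1/3], [-4/3, 1/3]].
Q⁻¹K = [[19, -7], [-2, -1], [-17, 5]].
P = (Q⁻¹K)S⁻¹ = [[3, 4], [2, -1], [-1, -4]].

P = [[3, 4], [2, -1], [-1, -4]]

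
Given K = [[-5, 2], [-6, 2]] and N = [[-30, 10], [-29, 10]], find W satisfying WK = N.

W = [[0, 5], [1, 4]]

Since K sits to the right of W, W = NK⁻¹.
K has determinant 2; K⁻¹ = [[1, -1], [3, -5/2]].
W = NK⁻¹ = [[-30, 10], [-29, 10]] · [[1, -1], [3, -5/2]] = [[0, 5], [1, 4]].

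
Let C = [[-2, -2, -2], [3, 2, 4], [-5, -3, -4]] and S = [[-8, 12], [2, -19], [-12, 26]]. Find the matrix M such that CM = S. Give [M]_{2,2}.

-1

Since C multiplies M on the left, M = C⁻¹S.
det C = 6, so C⁻¹ = [[2/3, -1/3, -2/3], [-4/3, -1/3, 1/3], [1/6, 2/3, 1/3]].
M = C⁻¹S = [[2/3, -1/3, -2/3], [-4/3, -1/3, 1/3], [1/6, 2/3, 1/3]] · [[-8, 12], [2, -19], [-12, 26]] = [[2, -3], [6, -1], [-4, -2]].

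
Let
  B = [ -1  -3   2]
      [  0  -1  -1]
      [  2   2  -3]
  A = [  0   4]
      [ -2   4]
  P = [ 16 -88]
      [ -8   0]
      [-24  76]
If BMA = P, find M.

M = B⁻¹PA⁻¹ (apply B⁻¹ on the left and A⁻¹ on the right).
det B = 5, so B⁻¹ = [[1, -1, 1], [-2/5, -1/5, -1/5], [2/5, -4/5, 1/5]].
det A = 8; the adjugate gives A⁻¹ = [[1/2, -1/2], [1/4, 0]].
B⁻¹P = [[0, -12], [0, 20], [8, -20]].
M = (B⁻¹P)A⁻¹ = [[-3, 0], [5, 0], [-1, -4]].

M = [[-3, 0], [5, 0], [-1, -4]]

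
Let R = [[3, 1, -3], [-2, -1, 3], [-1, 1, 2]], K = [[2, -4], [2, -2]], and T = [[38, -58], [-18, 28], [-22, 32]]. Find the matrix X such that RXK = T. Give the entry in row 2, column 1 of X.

-2

X = R⁻¹TK⁻¹ (apply R⁻¹ on the left and K⁻¹ on the right).
det R = -5; the adjugate gives R⁻¹ = [[1, 1, 0], [-1/5, -3/5, 3/5], [3/5, 4/5, 1/5]].
det K = 4, so K⁻¹ = [[-1/2, 1], [-1/2, 1/2]].
R⁻¹T = [[20, -30], [-10, 14], [4, -6]].
X = (R⁻¹T)K⁻¹ = [[5, 5], [-2, -3], [1, 1]].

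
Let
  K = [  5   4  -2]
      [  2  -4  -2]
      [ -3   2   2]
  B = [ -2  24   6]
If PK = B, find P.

K is on the right of P, so right-multiply by K⁻¹: P = BK⁻¹.
det K = 4, so K⁻¹ = [[-1, -3, -4], [1/2, 1, 3/2], [-2, -11/2, -7]].
P = BK⁻¹ = [[-2, 24, 6]] · [[-1, -3, -4], [1/2, 1, 3/2], [-2, -11/2, -7]] = [[2, -3, 2]].

P = [[2, -3, 2]]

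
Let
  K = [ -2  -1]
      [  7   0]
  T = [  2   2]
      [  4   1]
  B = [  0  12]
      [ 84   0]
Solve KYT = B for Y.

Left-multiply by K⁻¹ and right-multiply by T⁻¹: Y = K⁻¹BT⁻¹.
K has determinant 7; K⁻¹ = [[0, 1/7], [-1, -2/7]].
T has determinant -6; T⁻¹ = [[-1/6, 1/3], [2/3, -1/3]].
K⁻¹B = [[12, 0], [-24, -12]].
Y = (K⁻¹B)T⁻¹ = [[-2, 4], [-4, -4]].

Y = [[-2, 4], [-4, -4]]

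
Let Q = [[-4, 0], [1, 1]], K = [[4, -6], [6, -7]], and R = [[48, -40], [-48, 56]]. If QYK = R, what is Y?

Y = [[3, -4], [-3, -4]]

Left-multiply by Q⁻¹ and right-multiply by K⁻¹: Y = Q⁻¹RK⁻¹.
Q has determinant -4; Q⁻¹ = [[-1/4, 0], [1/4, 1]].
det K = 8; the adjugate gives K⁻¹ = [[-7/8, 3/4], [-3/4, 1/2]].
Q⁻¹R = [[-12, 10], [-36, 46]].
Y = (Q⁻¹R)K⁻¹ = [[3, -4], [-3, -4]].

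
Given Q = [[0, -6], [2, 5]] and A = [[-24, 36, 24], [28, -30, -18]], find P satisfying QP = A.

P = [[4, 0, 1], [4, -6, -4]]

Q is on the left of P, so left-multiply by Q⁻¹: P = Q⁻¹A.
det Q = 12, so Q⁻¹ = [[5/12, 1/2], [-1/6, 0]].
P = Q⁻¹A = [[5/12, 1/2], [-1/6, 0]] · [[-24, 36, 24], [28, -30, -18]] = [[4, 0, 1], [4, -6, -4]].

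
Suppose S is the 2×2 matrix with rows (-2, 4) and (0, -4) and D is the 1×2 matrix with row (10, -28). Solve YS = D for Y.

Y = [[-5, 2]]

Since S sits to the right of Y, Y = DS⁻¹.
det S = 8; the adjugate gives S⁻¹ = [[-1/2, -1/2], [0, -1/4]].
Y = DS⁻¹ = [[10, -28]] · [[-1/2, -1/2], [0, -1/4]] = [[-5, 2]].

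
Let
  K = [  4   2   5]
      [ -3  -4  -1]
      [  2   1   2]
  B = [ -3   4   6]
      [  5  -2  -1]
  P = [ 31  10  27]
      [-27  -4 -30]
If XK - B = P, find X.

XK = P + B = [[28, 14, 33], [-22, -6, -31]].
Since K sits to the right of X, X = (P + B)K⁻¹.
K has determinant 5; K⁻¹ = [[-7/5, 1/5, 18/5], [4/5, -2/5, -11/5], [1, 0, -2]].
X = (P + B)K⁻¹ = [[5, 0, 4], [-5, -2, -4]].

X = [[5, 0, 4], [-5, -2, -4]]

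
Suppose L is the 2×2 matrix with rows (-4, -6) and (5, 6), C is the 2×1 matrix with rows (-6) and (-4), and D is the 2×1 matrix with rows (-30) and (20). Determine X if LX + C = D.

LX = D − C = [[-24], [24]].
L is on the left of X, so left-multiply by L⁻¹: X = L⁻¹(D − C).
L has determinant 6; L⁻¹ = [[1, 1], [-5/6, -2/3]].
X = L⁻¹(D − C) = [[0], [4]].

X = [[0], [4]]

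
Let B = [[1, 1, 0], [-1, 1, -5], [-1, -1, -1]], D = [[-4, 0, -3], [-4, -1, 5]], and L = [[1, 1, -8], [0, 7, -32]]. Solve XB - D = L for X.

X = [[0, 2, 1], [3, 5, 2]]

XB = L + D = [[-3, 1, -11], [-4, 6, -27]].
Right-multiplying both sides by B⁻¹ gives X = (L + D)B⁻¹.
B has determinant -2; B⁻¹ = [[3, -1/2, 5/2], [-2, 1/2, -5/2], [-1, 0, -1]].
X = (L + D)B⁻¹ = [[0, 2, 1], [3, 5, 2]].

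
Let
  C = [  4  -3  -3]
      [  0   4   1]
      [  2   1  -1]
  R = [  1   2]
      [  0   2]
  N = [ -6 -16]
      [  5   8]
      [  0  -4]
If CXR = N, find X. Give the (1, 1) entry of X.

Left-multiply by C⁻¹ and right-multiply by R⁻¹: X = C⁻¹NR⁻¹.
C has determinant -2; C⁻¹ = [[5/2, 3, -9/2], [-1, -1, 2], [4, 5, -8]].
det R = 2; the adjugate gives R⁻¹ = [[1, -1], [0, 1/2]].
C⁻¹N = [[0, 2], [1, 0], [1, 8]].
X = (C⁻¹N)R⁻¹ = [[0, 1], [1, -1], [1, 3]].

0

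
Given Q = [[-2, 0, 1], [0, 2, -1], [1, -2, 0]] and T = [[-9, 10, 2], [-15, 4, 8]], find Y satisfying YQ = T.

Since Q sits to the right of Y, Y = TQ⁻¹.
det Q = 2; the adjugate gives Q⁻¹ = [[-1, -1, -1], [-1/2, -1/2, -1], [-1, -2, -2]].
Y = TQ⁻¹ = [[-9, 10, 2], [-15, 4, 8]] · [[-1, -1, -1], [-1/2, -1/2, -1], [-1, -2, -2]] = [[2, 0, -5], [5, -3, -5]].

Y = [[2, 0, -5], [5, -3, -5]]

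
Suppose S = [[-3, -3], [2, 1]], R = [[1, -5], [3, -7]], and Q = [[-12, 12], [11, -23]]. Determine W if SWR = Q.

W = [[1, 2], [-3, 0]]

W = S⁻¹QR⁻¹ (apply S⁻¹ on the left and R⁻¹ on the right).
det S = 3, so S⁻¹ = [[1/3, 1], [-2/3, -1]].
det R = 8; the adjugate gives R⁻¹ = [[-7/8, 5/8], [-3/8, 1/8]].
S⁻¹Q = [[7, -19], [-3, 15]].
W = (S⁻¹Q)R⁻¹ = [[1, 2], [-3, 0]].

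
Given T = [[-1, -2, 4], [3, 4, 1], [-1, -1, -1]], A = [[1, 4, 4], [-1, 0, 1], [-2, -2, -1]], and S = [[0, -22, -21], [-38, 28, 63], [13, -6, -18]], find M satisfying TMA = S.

Left-multiply by T⁻¹ and right-multiply by A⁻¹: M = T⁻¹SA⁻¹.
det T = 3; the adjugate gives T⁻¹ = [[-1, -2, -6], [2/3, 5/3, 13/3], [1/3, 1/3, 2/3]].
det A = -2; the adjugate gives A⁻¹ = [[-1, 2, -2], [3/2, -7/2, 5/2], [-1, 3, -2]].
T⁻¹S = [[-2, 2, 3], [-7, 6, 13], [-4, -2, 2]].
M = (T⁻¹S)A⁻¹ = [[2, -2, 3], [3, 4, 3], [-1, 5, -1]].

M = [[2, -2, 3], [3, 4, 3], [-1, 5, -1]]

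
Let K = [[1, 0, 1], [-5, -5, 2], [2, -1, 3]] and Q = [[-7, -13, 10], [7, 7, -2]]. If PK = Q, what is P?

P = [[-3, 2, 3], [6, -1, -2]]

Right-multiplying both sides by K⁻¹ gives P = QK⁻¹.
det K = 2, so K⁻¹ = [[-13/2, -1/2, 5/2], [19/2, 1/2, -7/2], [15/2, 1/2, -5/2]].
P = QK⁻¹ = [[-7, -13, 10], [7, 7, -2]] · [[-13/2, -1/2, 5/2], [19/2, 1/2, -7/2], [15/2, 1/2, -5/2]] = [[-3, 2, 3], [6, -1, -2]].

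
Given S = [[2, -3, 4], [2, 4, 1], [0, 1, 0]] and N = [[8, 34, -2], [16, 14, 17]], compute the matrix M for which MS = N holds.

M = [[-2, 6, 4], [3, 5, 3]]

S is on the right of M, so right-multiply by S⁻¹: M = NS⁻¹.
det S = 6, so S⁻¹ = [[-1/6, 2/3, -19/6], [0, 0, 1], [1/3, -1/3, 7/3]].
M = NS⁻¹ = [[8, 34, -2], [16, 14, 17]] · [[-1/6, 2/3, -19/6], [0, 0, 1], [1/3, -1/3, 7/3]] = [[-2, 6, 4], [3, 5, 3]].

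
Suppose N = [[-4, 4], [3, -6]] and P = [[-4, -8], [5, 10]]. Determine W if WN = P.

W = [[4, 4], [-5, -5]]

Since N sits to the right of W, W = PN⁻¹.
det N = 12; the adjugate gives N⁻¹ = [[-1/2, -1/3], [-1/4, -1/3]].
W = PN⁻¹ = [[-4, -8], [5, 10]] · [[-1/2, -1/3], [-1/4, -1/3]] = [[4, 4], [-5, -5]].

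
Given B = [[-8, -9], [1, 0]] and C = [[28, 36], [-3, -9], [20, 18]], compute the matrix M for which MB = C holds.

M = [[-4, -4], [1, 5], [-2, 4]]

B is on the right of M, so right-multiply by B⁻¹: M = CB⁻¹.
det B = 9, so B⁻¹ = [[0, 1], [-1/9, -8/9]].
M = CB⁻¹ = [[28, 36], [-3, -9], [20, 18]] · [[0, 1], [-1/9, -8/9]] = [[-4, -4], [1, 5], [-2, 4]].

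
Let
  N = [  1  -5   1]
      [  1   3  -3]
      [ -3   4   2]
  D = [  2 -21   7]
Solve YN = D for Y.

Y = [[5, 0, 1]]

Since N sits to the right of Y, Y = DN⁻¹.
N has determinant -4; N⁻¹ = [[-9/2, -7/2, -3], [-7/4, -5/4, -1], [-13/4, -11/4, -2]].
Y = DN⁻¹ = [[2, -21, 7]] · [[-9/2, -7/2, -3], [-7/4, -5/4, -1], [-13/4, -11/4, -2]] = [[5, 0, 1]].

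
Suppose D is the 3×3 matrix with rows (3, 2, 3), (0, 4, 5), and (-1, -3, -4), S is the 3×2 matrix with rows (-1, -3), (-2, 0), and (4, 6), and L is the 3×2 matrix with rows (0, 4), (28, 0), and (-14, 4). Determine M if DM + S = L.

M = [[-5, 3], [5, 5], [2, -4]]

DM = L − S = [[1, 7], [30, 0], [-18, -2]].
Since D multiplies M on the left, M = D⁻¹(L − S).
det D = -1; the adjugate gives D⁻¹ = [[1, 1, 2], [5, 9, 15], [-4, -7, -12]].
M = D⁻¹(L − S) = [[-5, 3], [5, 5], [2, -4]].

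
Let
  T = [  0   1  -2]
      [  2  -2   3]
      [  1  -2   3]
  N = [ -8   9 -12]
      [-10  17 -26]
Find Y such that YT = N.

Since T sits to the right of Y, Y = NT⁻¹.
det T = 1, so T⁻¹ = [[0, 1, -1], [-3, 2, -4], [-2, 1, -2]].
Y = NT⁻¹ = [[-8, 9, -12], [-10, 17, -26]] · [[0, 1, -1], [-3, 2, -4], [-2, 1, -2]] = [[-3, -2, -4], [1, -2, -6]].

Y = [[-3, -2, -4], [1, -2, -6]]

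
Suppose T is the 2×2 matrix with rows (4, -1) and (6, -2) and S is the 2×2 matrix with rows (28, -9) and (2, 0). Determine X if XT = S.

Since T sits to the right of X, X = ST⁻¹.
det T = -2; the adjugate gives T⁻¹ = [[1, -1/2], [3, -2]].
X = ST⁻¹ = [[28, -9], [2, 0]] · [[1, -1/2], [3, -2]] = [[1, 4], [2, -1]].

X = [[1, 4], [2, -1]]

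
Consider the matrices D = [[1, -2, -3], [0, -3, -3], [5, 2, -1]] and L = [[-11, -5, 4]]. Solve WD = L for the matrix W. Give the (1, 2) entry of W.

Since D sits to the right of W, W = LD⁻¹.
det D = -6; the adjugate gives D⁻¹ = [[-3/2, 4/3, 1/2], [5/2, -7/3, -1/2], [-5/2, 2, 1/2]].
W = LD⁻¹ = [[-11, -5, 4]] · [[-3/2, 4/3, 1/2], [5/2, -7/3, -1/2], [-5/2, 2, 1/2]] = [[-6, 5, -1]].

5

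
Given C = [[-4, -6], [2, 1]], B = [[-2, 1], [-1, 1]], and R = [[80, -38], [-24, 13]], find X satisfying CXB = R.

X = [[3, 2], [5, -2]]

Left-multiply by C⁻¹ and right-multiply by B⁻¹: X = C⁻¹RB⁻¹.
det C = 8; the adjugate gives C⁻¹ = [[1/8, 3/4], [-1/4, -1/2]].
B has determinant -1; B⁻¹ = [[-1, 1], [-1, 2]].
C⁻¹R = [[-8, 5], [-8, 3]].
X = (C⁻¹R)B⁻¹ = [[3, 2], [5, -2]].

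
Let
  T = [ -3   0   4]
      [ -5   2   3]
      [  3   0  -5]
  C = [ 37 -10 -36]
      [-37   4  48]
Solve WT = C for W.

Since T sits to the right of W, W = CT⁻¹.
T has determinant 6; T⁻¹ = [[-5/3, 0, -4/3], [-8/3, 1/2, -11/6], [-1, 0, -1]].
W = CT⁻¹ = [[37, -10, -36], [-37, 4, 48]] · [[-5/3, 0, -4/3], [-8/3, 1/2, -11/6], [-1, 0, -1]] = [[1, -5, 5], [3, 2, -6]].

W = [[1, -5, 5], [3, 2, -6]]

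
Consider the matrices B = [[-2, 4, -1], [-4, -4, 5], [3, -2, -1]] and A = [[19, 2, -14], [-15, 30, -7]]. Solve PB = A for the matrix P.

P = [[-2, -3, 1], [5, -1, -3]]

Right-multiplying both sides by B⁻¹ gives P = AB⁻¹.
B has determinant -4; B⁻¹ = [[-7/2, -3/2, -4], [-11/4, -5/4, -7/2], [-5, -2, -6]].
P = AB⁻¹ = [[19, 2, -14], [-15, 30, -7]] · [[-7/2, -3/2, -4], [-11/4, -5/4, -7/2], [-5, -2, -6]] = [[-2, -3, 1], [5, -1, -3]].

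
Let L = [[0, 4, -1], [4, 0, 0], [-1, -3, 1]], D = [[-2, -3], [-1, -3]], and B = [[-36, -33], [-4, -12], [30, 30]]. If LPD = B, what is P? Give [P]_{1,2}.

1

P = L⁻¹BD⁻¹ (apply L⁻¹ on the left and D⁻¹ on the right).
det L = -4, so L⁻¹ = [[0, 1/4, 0], [1, 1/4, 1], [3, 1, 4]].
det D = 3, so D⁻¹ = [[-1, 1], [1/3, -2/3]].
L⁻¹B = [[-1, -3], [-7, -6], [8, 9]].
P = (L⁻¹B)D⁻¹ = [[0, 1], [5, -3], [-5, 2]].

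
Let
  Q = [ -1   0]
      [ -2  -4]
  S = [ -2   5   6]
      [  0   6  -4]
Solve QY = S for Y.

Q is on the left of Y, so left-multiply by Q⁻¹: Y = Q⁻¹S.
det Q = 4, so Q⁻¹ = [[-1, 0], [1/2, -1/4]].
Y = Q⁻¹S = [[-1, 0], [1/2, -1/4]] · [[-2, 5, 6], [0, 6, -4]] = [[2, -5, -6], [-1, 1, 4]].

Y = [[2, -5, -6], [-1, 1, 4]]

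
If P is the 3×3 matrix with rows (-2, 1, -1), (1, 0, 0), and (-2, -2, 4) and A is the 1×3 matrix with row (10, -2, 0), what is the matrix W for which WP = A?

P is on the right of W, so right-multiply by P⁻¹: W = AP⁻¹.
P has determinant -2; P⁻¹ = [[0, 1, 0], [2, 5, 1/2], [1, 3, 1/2]].
W = AP⁻¹ = [[10, -2, 0]] · [[0, 1, 0], [2, 5, 1/2], [1, 3, 1/2]] = [[-4, 0, -1]].

W = [[-4, 0, -1]]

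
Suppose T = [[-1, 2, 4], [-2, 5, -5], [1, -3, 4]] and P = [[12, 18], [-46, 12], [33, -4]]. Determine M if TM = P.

Since T multiplies M on the left, M = T⁻¹P.
T has determinant 5; T⁻¹ = [[1, -4, -6], [3/5, -8/5, -13/5], [1/5, -1/5, -1/5]].
M = T⁻¹P = [[1, -4, -6], [3/5, -8/5, -13/5], [1/5, -1/5, -1/5]] · [[12, 18], [-46, 12], [33, -4]] = [[-2, -6], [-5, 2], [5, 2]].

M = [[-2, -6], [-5, 2], [5, 2]]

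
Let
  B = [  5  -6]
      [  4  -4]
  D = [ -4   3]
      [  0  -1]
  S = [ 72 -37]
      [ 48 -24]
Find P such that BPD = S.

P = B⁻¹SD⁻¹ (apply B⁻¹ on the left and D⁻¹ on the right).
det B = 4; the adjugate gives B⁻¹ = [[-1, 3/2], [-1, 5/4]].
det D = 4, so D⁻¹ = [[-1/4, -3/4], [0, -1]].
B⁻¹S = [[0, 1], [-12, 7]].
P = (B⁻¹S)D⁻¹ = [[0, -1], [3, 2]].

P = [[0, -1], [3, 2]]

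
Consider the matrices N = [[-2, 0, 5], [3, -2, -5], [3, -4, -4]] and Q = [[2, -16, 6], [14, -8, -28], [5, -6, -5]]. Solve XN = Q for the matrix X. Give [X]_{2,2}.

Right-multiplying both sides by N⁻¹ gives X = QN⁻¹.
det N = -6; the adjugate gives N⁻¹ = [[2, 10/3, -5/3], [1/2, 7/6, -5/6], [1, 4/3, -2/3]].
X = QN⁻¹ = [[2, -16, 6], [14, -8, -28], [5, -6, -5]] · [[2, 10/3, -5/3], [1/2, 7/6, -5/6], [1, 4/3, -2/3]] = [[2, -4, 6], [-4, 0, 2], [2, 3, 0]].

0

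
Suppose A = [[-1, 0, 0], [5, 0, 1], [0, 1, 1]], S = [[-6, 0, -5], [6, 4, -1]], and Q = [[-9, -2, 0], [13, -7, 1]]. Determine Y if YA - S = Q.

Y = [[0, -3, -2], [-4, 3, -3]]

YA = Q + S = [[-15, -2, -5], [19, -3, 0]].
A is on the right of Y, so right-multiply by A⁻¹: Y = (Q + S)A⁻¹.
det A = 1; the adjugate gives A⁻¹ = [[-1, 0, 0], [-5, -1, 1], [5, 1, 0]].
Y = (Q + S)A⁻¹ = [[0, -3, -2], [-4, 3, -3]].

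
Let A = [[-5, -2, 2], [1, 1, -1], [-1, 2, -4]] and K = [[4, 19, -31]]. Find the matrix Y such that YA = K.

Right-multiplying both sides by A⁻¹ gives Y = KA⁻¹.
A has determinant 6; A⁻¹ = [[-1/3, -2/3, 0], [5/6, 11/3, -1/2], [1/2, 2, -1/2]].
Y = KA⁻¹ = [[4, 19, -31]] · [[-1/3, -2/3, 0], [5/6, 11/3, -1/2], [1/2, 2, -1/2]] = [[-1, 5, 6]].

Y = [[-1, 5, 6]]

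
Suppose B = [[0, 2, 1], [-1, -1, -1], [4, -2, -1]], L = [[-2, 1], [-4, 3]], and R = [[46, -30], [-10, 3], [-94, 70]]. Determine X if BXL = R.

X = [[-2, 4], [-2, -5], [-5, 3]]

Left-multiply by B⁻¹ and right-multiply by L⁻¹: X = B⁻¹RL⁻¹.
B has determinant -4; B⁻¹ = [[1/4, 0, 1/4], [5/4, 1, 1/4], [-3/2, -2, -1/2]].
L has determinant -2; L⁻¹ = [[-3/2, 1/2], [-2, 1]].
B⁻¹R = [[-12, 10], [24, -17], [-2, 4]].
X = (B⁻¹R)L⁻¹ = [[-2, 4], [-2, -5], [-5, 3]].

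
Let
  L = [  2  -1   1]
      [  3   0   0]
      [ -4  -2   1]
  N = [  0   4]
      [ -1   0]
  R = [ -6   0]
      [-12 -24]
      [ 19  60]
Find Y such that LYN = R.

Y = [[-2, 4], [-3, 1], [1, -1]]

Left-multiply by L⁻¹ and right-multiply by N⁻¹: Y = L⁻¹RN⁻¹.
det L = -3; the adjugate gives L⁻¹ = [[0, 1/3, 0], [1, -2, -1], [2, -8/3, -1]].
det N = 4; the adjugate gives N⁻¹ = [[0, -1], [1/4, 0]].
L⁻¹R = [[-4, -8], [-1, -12], [1, 4]].
Y = (L⁻¹R)N⁻¹ = [[-2, 4], [-3, 1], [1, -1]].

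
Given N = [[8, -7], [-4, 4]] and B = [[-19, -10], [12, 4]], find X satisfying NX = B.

N is on the left of X, so left-multiply by N⁻¹: X = N⁻¹B.
N has determinant 4; N⁻¹ = [[1, 7/4], [1, 2]].
X = N⁻¹B = [[1, 7/4], [1, 2]] · [[-19, -10], [12, 4]] = [[2, -3], [5, -2]].

X = [[2, -3], [5, -2]]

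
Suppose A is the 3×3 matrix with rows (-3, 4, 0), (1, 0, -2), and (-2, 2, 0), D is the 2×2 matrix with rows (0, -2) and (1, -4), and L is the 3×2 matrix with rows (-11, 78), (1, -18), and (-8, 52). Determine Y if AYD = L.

Y = A⁻¹LD⁻¹ (apply A⁻¹ on the left and D⁻¹ on the right).
A has determinant 4; A⁻¹ = [[1, 0, -2], [1, 0, -3/2], [1/2, -1/2, -1]].
det D = 2, so D⁻¹ = [[-2, 1], [-1/2, 0]].
A⁻¹L = [[5, -26], [1, 0], [2, -4]].
Y = (A⁻¹L)D⁻¹ = [[3, 5], [-2, 1], [-2, 2]].

Y = [[3, 5], [-2, 1], [-2, 2]]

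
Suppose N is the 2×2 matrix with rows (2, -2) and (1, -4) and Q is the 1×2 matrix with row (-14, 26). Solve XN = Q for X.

X = [[-5, -4]]

Right-multiplying both sides by N⁻¹ gives X = QN⁻¹.
det N = -6; the adjugate gives N⁻¹ = [[2/3, -1/3], [1/6, -1/3]].
X = QN⁻¹ = [[-14, 26]] · [[2/3, -1/3], [1/6, -1/3]] = [[-5, -4]].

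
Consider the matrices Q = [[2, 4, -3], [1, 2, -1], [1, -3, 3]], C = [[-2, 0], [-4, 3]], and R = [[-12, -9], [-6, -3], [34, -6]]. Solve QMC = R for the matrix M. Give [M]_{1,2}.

-2

M = Q⁻¹RC⁻¹ (apply Q⁻¹ on the left and C⁻¹ on the right).
Q has determinant 5; Q⁻¹ = [[3/5, -3/5, 2/5], [-4/5, 9/5, -1/5], [-1, 2, 0]].
det C = -6; the adjugate gives C⁻¹ = [[-1/2, 0], [-2/3, 1/3]].
Q⁻¹R = [[10, -6], [-8, 3], [0, 3]].
M = (Q⁻¹R)C⁻¹ = [[-1, -2], [2, 1], [-2, 1]].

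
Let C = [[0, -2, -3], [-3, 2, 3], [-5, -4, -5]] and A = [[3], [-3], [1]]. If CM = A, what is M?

M = [[0], [6], [-5]]

C is on the left of M, so left-multiply by C⁻¹: M = C⁻¹A.
C has determinant -6; C⁻¹ = [[-1/3, -1/3, 0], [5, 5/2, -3/2], [-11/3, -5/3, 1]].
M = C⁻¹A = [[-1/3, -1/3, 0], [5, 5/2, -3/2], [-11/3, -5/3, 1]] · [[3], [-3], [1]] = [[0], [6], [-5]].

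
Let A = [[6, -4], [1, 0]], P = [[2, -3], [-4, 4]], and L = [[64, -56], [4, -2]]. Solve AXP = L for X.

X = A⁻¹LP⁻¹ (apply A⁻¹ on the left and P⁻¹ on the right).
det A = 4, so A⁻¹ = [[0, 1], [-1/4, 3/2]].
det P = -4; the adjugate gives P⁻¹ = [[-1, -3/4], [-1, -1/2]].
A⁻¹L = [[4, -2], [-10, 11]].
X = (A⁻¹L)P⁻¹ = [[-2, -2], [-1, 2]].

X = [[-2, -2], [-1, 2]]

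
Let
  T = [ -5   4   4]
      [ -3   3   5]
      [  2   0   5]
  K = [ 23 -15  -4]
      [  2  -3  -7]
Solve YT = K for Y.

Y = [[-6, 3, 1], [-3, 3, -2]]

Right-multiplying both sides by T⁻¹ gives Y = KT⁻¹.
det T = 1; the adjugate gives T⁻¹ = [[15, -20, 8], [25, -33, 13], [-6, 8, -3]].
Y = KT⁻¹ = [[23, -15, -4], [2, -3, -7]] · [[15, -20, 8], [25, -33, 13], [-6, 8, -3]] = [[-6, 3, 1], [-3, 3, -2]].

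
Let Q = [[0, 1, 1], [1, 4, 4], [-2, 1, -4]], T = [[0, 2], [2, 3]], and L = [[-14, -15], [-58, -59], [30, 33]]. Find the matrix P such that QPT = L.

P = [[2, -1], [2, -3], [1, -4]]

Isolating P: multiply by Q⁻¹ from the left and T⁻¹ from the right, so P = Q⁻¹LT⁻¹.
det Q = 5; the adjugate gives Q⁻¹ = [[-4, 1, 0], [-4/5, 2/5, 1/5], [9/5, -2/5, -1/5]].
det T = -4, so T⁻¹ = [[-3/4, 1/2], [1/2, 0]].
Q⁻¹L = [[-2, 1], [-6, -5], [-8, -10]].
P = (Q⁻¹L)T⁻¹ = [[2, -1], [2, -3], [1, -4]].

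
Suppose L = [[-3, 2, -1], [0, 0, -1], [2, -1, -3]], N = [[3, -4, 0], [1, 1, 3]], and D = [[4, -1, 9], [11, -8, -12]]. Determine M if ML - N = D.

M = [[-3, -3, -1], [-2, 2, 3]]

ML = D + N = [[7, -5, 9], [12, -7, -9]].
L is on the right of M, so right-multiply by L⁻¹: M = (D + N)L⁻¹.
det L = -1; the adjugate gives L⁻¹ = [[1, -7, 2], [2, -11, 3], [0, -1, 0]].
M = (D + N)L⁻¹ = [[-3, -3, -1], [-2, 2, 3]].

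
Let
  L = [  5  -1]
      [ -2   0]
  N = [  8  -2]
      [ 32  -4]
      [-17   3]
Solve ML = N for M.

Right-multiplying both sides by L⁻¹ gives M = NL⁻¹.
L has determinant -2; L⁻¹ = [[0, -1/2], [-1, -5/2]].
M = NL⁻¹ = [[8, -2], [32, -4], [-17, 3]] · [[0, -1/2], [-1, -5/2]] = [[2, 1], [4, -6], [-3, 1]].

M = [[2, 1], [4, -6], [-3, 1]]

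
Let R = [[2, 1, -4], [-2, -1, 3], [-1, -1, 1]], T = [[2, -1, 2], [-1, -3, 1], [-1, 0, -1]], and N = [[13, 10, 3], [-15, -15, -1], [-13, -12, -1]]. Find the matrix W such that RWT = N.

W = R⁻¹NT⁻¹ (apply R⁻¹ on the left and T⁻¹ on the right).
det R = -1; the adjugate gives R⁻¹ = [[-2, -3, 1], [1, 2, -2], [-1, -1, 0]].
det T = 2; the adjugate gives T⁻¹ = [[3/2, -1/2, 5/2], [-1, 0, -2], [-3/2, 1/2, -7/2]].
R⁻¹N = [[6, 13, -4], [9, 4, 3], [2, 5, -2]].
W = (R⁻¹N)T⁻¹ = [[2, -5, 3], [5, -3, 4], [1, -2, 2]].

W = [[2, -5, 3], [5, -3, 4], [1, -2, 2]]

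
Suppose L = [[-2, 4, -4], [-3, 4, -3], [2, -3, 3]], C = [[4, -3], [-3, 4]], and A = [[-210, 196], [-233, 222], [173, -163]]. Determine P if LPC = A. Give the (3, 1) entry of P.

Left-multiply by L⁻¹ and right-multiply by C⁻¹: P = L⁻¹AC⁻¹.
L has determinant 2; L⁻¹ = [[3/2, 0, 2], [3/2, 1, 3], [1/2, 1, 2]].
C has determinant 7; C⁻¹ = [[4/7, 3/7], [3/7, 4/7]].
L⁻¹A = [[31, -32], [-29, 27], [8, -6]].
P = (L⁻¹A)C⁻¹ = [[4, -5], [-5, 3], [2, 0]].

2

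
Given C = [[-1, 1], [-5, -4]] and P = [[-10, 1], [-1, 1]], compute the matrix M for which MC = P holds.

M = [[5, 1], [1, 0]]

Right-multiplying both sides by C⁻¹ gives M = PC⁻¹.
C has determinant 9; C⁻¹ = [[-4/9, -1/9], [5/9, -1/9]].
M = PC⁻¹ = [[-10, 1], [-1, 1]] · [[-4/9, -1/9], [5/9, -1/9]] = [[5, 1], [1, 0]].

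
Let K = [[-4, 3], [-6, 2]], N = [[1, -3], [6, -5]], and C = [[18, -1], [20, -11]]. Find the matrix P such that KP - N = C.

P = [[-4, 4], [1, 4]]

KP = C + N = [[19, -4], [26, -16]].
Since K multiplies P on the left, P = K⁻¹(C + N).
det K = 10; the adjugate gives K⁻¹ = [[1/5, -3/10], [3/5, -2/5]].
P = K⁻¹(C + N) = [[-4, 4], [1, 4]].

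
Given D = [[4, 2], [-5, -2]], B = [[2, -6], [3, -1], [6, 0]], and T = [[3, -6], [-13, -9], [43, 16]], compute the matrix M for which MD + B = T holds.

MD = T − B = [[1, 0], [-16, -8], [37, 16]].
D is on the right of M, so right-multiply by D⁻¹: M = (T − B)D⁻¹.
det D = 2, so D⁻¹ = [[-1, -1], [5/2, 2]].
M = (T − B)D⁻¹ = [[-1, -1], [-4, 0], [3, -5]].

M = [[-1, -1], [-4, 0], [3, -5]]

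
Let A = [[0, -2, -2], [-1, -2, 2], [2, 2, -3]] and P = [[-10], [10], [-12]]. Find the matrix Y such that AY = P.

A is on the left of Y, so left-multiply by A⁻¹: Y = A⁻¹P.
det A = -6; the adjugate gives A⁻¹ = [[-1/3, 5/3, 4/3], [-1/6, -2/3, -1/3], [-1/3, 2/3, 1/3]].
Y = A⁻¹P = [[-1/3, 5/3, 4/3], [-1/6, -2/3, -1/3], [-1/3, 2/3, 1/3]] · [[-10], [10], [-12]] = [[4], [-1], [6]].

Y = [[4], [-1], [6]]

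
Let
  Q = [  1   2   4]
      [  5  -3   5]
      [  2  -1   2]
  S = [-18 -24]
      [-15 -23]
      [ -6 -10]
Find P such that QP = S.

Q is on the left of P, so left-multiply by Q⁻¹: P = Q⁻¹S.
Q has determinant 3; Q⁻¹ = [[-1/3, -8/3, 22/3], [0, -2, 5], [1/3, 5/3, -13/3]].
P = Q⁻¹S = [[-1/3, -8/3, 22/3], [0, -2, 5], [1/3, 5/3, -13/3]] · [[-18, -24], [-15, -23], [-6, -10]] = [[2, -4], [0, -4], [-5, -3]].

P = [[2, -4], [0, -4], [-5, -3]]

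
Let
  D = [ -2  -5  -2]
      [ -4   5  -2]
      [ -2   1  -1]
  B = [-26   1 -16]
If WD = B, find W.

Right-multiplying both sides by D⁻¹ gives W = BD⁻¹.
det D = -6; the adjugate gives D⁻¹ = [[1/2, 7/6, -10/3], [0, 1/3, -2/3], [-1, -2, 5]].
W = BD⁻¹ = [[-26, 1, -16]] · [[1/2, 7/6, -10/3], [0, 1/3, -2/3], [-1, -2, 5]] = [[3, 2, 6]].

W = [[3, 2, 6]]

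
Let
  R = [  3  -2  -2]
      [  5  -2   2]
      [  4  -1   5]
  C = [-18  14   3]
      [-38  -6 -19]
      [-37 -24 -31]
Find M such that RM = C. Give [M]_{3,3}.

-5

Left-multiplying both sides by R⁻¹ gives M = R⁻¹C.
R has determinant 4; R⁻¹ = [[-2, 3, -2], [-17/4, 23/4, -4], [3/4, -5/4, 1]].
M = R⁻¹C = [[-2, 3, -2], [-17/4, 23/4, -4], [3/4, -5/4, 1]] · [[-18, 14, 3], [-38, -6, -19], [-37, -24, -31]] = [[-4, 2, -1], [6, 2, 2], [-3, -6, -5]].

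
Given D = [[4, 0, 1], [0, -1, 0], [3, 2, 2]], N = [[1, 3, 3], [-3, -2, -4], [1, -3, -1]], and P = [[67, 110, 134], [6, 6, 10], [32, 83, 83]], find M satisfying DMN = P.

M = [[4, -5, -1], [-4, 0, -2], [1, 1, -3]]

M = D⁻¹PN⁻¹ (apply D⁻¹ on the left and N⁻¹ on the right).
det D = -5, so D⁻¹ = [[2/5, -2/5, -1/5], [0, -1, 0], [-3/5, 8/5, 4/5]].
det N = 2, so N⁻¹ = [[-5, -3, -3], [-7/2, -2, -5/2], [11/2, 3, 7/2]].
D⁻¹P = [[18, 25, 33], [-6, -6, -10], [-5, 10, 2]].
M = (D⁻¹P)N⁻¹ = [[4, -5, -1], [-4, 0, -2], [1, 1, -3]].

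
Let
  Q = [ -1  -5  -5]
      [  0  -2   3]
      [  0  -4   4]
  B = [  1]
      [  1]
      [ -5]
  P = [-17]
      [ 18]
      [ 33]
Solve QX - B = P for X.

X = [[1], [-2], [5]]

QX = P + B = [[-16], [19], [28]].
Since Q multiplies X on the left, X = Q⁻¹(P + B).
Q has determinant -4; Q⁻¹ = [[-1, -10, 25/4], [0, 1, -3/4], [0, 1, -1/2]].
X = Q⁻¹(P + B) = [[1], [-2], [5]].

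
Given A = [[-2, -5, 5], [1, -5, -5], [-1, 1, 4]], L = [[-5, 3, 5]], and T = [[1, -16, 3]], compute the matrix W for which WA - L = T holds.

WA = T + L = [[-4, -13, 8]].
Since A sits to the right of W, W = (T + L)A⁻¹.
det A = 5; the adjugate gives A⁻¹ = [[-3, 5, 10], [1/5, -3/5, -1], [-4/5, 7/5, 3]].
W = (T + L)A⁻¹ = [[3, -1, -3]].

W = [[3, -1, -3]]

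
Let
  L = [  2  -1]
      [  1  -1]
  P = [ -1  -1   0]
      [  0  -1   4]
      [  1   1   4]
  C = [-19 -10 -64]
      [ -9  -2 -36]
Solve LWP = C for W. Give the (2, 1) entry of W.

-2

Left-multiply by L⁻¹ and right-multiply by P⁻¹: W = L⁻¹CP⁻¹.
det L = -1, so L⁻¹ = [[1, -1], [1, -2]].
det P = 4; the adjugate gives P⁻¹ = [[-2, 1, -1], [1, -1, 1], [1/4, 0, 1/4]].
L⁻¹C = [[-10, -8, -28], [-1, -6, 8]].
W = (L⁻¹C)P⁻¹ = [[5, -2, -5], [-2, 5, -3]].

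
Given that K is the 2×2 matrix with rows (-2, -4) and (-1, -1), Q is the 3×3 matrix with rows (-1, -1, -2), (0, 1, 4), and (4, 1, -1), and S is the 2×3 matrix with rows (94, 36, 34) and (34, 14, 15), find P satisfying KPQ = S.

P = [[1, -4, -5], [-3, -3, -4]]

Isolating P: multiply by K⁻¹ from the left and Q⁻¹ from the right, so P = K⁻¹SQ⁻¹.
det K = -2; the adjugate gives K⁻¹ = [[1/2, -2], [-1/2, 1]].
Q has determinant -3; Q⁻¹ = [[5/3, 1, 2/3], [-16/3, -3, -4/3], [4/3, 1, 1/3]].
K⁻¹S = [[-21, -10, -13], [-13, -4, -2]].
P = (K⁻¹S)Q⁻¹ = [[1, -4, -5], [-3, -3, -4]].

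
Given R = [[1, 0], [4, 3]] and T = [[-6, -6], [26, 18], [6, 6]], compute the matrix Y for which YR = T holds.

Y = [[2, -2], [2, 6], [-2, 2]]

R is on the right of Y, so right-multiply by R⁻¹: Y = TR⁻¹.
R has determinant 3; R⁻¹ = [[1, 0], [-4/3, 1/3]].
Y = TR⁻¹ = [[-6, -6], [26, 18], [6, 6]] · [[1, 0], [-4/3, 1/3]] = [[2, -2], [2, 6], [-2, 2]].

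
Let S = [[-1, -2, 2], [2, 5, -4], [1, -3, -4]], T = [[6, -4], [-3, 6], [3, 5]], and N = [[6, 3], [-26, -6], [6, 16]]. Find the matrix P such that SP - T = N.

P = [[2, -5], [-5, -2], [2, -5]]

SP = N + T = [[12, -1], [-29, 0], [9, 21]].
S is on the left of P, so left-multiply by S⁻¹: P = S⁻¹(N + T).
S has determinant 2; S⁻¹ = [[-16, -7, -1], [2, 1, 0], [-11/2, -5/2, -1/2]].
P = S⁻¹(N + T) = [[2, -5], [-5, -2], [2, -5]].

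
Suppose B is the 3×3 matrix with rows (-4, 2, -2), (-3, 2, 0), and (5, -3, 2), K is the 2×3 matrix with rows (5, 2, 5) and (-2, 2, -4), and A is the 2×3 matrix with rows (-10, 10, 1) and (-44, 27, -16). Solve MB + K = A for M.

M = [[4, 3, 2], [3, 5, -3]]

MB = A − K = [[-15, 8, -4], [-42, 25, -12]].
Since B sits to the right of M, M = (A − K)B⁻¹.
det B = -2, so B⁻¹ = [[-2, -1, -2], [-3, -1, -3], [1/2, 1, 1]].
M = (A − K)B⁻¹ = [[4, 3, 2], [3, 5, -3]].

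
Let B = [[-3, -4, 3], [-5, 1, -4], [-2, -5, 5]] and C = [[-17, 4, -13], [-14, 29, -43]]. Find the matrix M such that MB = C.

M = [[-6, 5, 5], [-1, 5, -4]]

B is on the right of M, so right-multiply by B⁻¹: M = CB⁻¹.
B has determinant -6; B⁻¹ = [[5/2, -5/6, -13/6], [-11/2, 3/2, 9/2], [-9/2, 7/6, 23/6]].
M = CB⁻¹ = [[-17, 4, -13], [-14, 29, -43]] · [[5/2, -5/6, -13/6], [-11/2, 3/2, 9/2], [-9/2, 7/6, 23/6]] = [[-6, 5, 5], [-1, 5, -4]].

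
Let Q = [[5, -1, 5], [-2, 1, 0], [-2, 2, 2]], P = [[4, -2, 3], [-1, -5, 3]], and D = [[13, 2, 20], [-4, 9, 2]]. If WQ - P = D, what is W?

WQ = D + P = [[17, 0, 23], [-5, 4, 5]].
Q is on the right of W, so right-multiply by Q⁻¹: W = (D + P)Q⁻¹.
det Q = -4; the adjugate gives Q⁻¹ = [[-1/2, -3, 5/4], [-1, -5, 5/2], [1/2, 2, -3/4]].
W = (D + P)Q⁻¹ = [[3, -5, 4], [1, 5, 0]].

W = [[3, -5, 4], [1, 5, 0]]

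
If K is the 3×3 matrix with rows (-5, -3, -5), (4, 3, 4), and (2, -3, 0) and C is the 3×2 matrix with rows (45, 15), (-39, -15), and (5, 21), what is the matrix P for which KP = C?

P = [[-5, 3], [-5, -5], [-1, -3]]

K is on the left of P, so left-multiply by K⁻¹: P = K⁻¹C.
det K = 6, so K⁻¹ = [[2, 5/2, 1/2], [4/3, 5/3, 0], [-3, -7/2, -1/2]].
P = K⁻¹C = [[2, 5/2, 1/2], [4/3, 5/3, 0], [-3, -7/2, -1/2]] · [[45, 15], [-39, -15], [5, 21]] = [[-5, 3], [-5, -5], [-1, -3]].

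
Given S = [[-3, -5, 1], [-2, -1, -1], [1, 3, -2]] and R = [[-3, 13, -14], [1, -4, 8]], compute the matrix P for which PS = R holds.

P = [[-2, 6, 3], [-3, 1, -6]]

Since S sits to the right of P, P = RS⁻¹.
det S = 5; the adjugate gives S⁻¹ = [[1, -7/5, 6/5], [-1, 1, -1], [-1, 4/5, -7/5]].
P = RS⁻¹ = [[-3, 13, -14], [1, -4, 8]] · [[1, -7/5, 6/5], [-1, 1, -1], [-1, 4/5, -7/5]] = [[-2, 6, 3], [-3, 1, -6]].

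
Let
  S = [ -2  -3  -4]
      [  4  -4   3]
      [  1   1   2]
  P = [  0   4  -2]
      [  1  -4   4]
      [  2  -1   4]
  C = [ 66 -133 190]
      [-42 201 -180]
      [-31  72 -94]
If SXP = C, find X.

X = [[-2, -5, -1], [-5, -2, -1], [4, -4, -3]]

Left-multiply by S⁻¹ and right-multiply by P⁻¹: X = S⁻¹CP⁻¹.
S has determinant 5; S⁻¹ = [[-11/5, 2/5, -5], [-1, 0, -2], [8/5, -1/5, 4]].
P has determinant 2; P⁻¹ = [[-6, -7, 4], [2, 2, -1], [7/2, 4, -2]].
S⁻¹C = [[-7, 13, -20], [-4, -11, -2], [-10, 35, -36]].
X = (S⁻¹C)P⁻¹ = [[-2, -5, -1], [-5, -2, -1], [4, -4, -3]].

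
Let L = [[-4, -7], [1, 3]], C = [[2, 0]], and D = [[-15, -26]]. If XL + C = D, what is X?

X = [[5, 3]]

XL = D − C = [[-17, -26]].
Right-multiplying both sides by L⁻¹ gives X = (D − C)L⁻¹.
det L = -5, so L⁻¹ = [[-3/5, -7/5], [1/5, 4/5]].
X = (D − C)L⁻¹ = [[5, 3]].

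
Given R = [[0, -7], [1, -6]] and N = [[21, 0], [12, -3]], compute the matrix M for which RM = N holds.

M = [[-6, -3], [-3, 0]]

Since R multiplies M on the left, M = R⁻¹N.
det R = 7; the adjugate gives R⁻¹ = [[-6/7, 1], [-1/7, 0]].
M = R⁻¹N = [[-6/7, 1], [-1/7, 0]] · [[21, 0], [12, -3]] = [[-6, -3], [-3, 0]].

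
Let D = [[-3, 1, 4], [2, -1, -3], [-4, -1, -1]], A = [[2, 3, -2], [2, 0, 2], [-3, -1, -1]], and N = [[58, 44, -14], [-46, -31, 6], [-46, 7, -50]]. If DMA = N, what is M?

Isolating M: multiply by D⁻¹ from the left and A⁻¹ from the right, so M = D⁻¹NA⁻¹.
det D = -4; the adjugate gives D⁻¹ = [[1/2, 3/4, -1/4], [-7/2, -19/4, 1/4], [3/2, 7/4, -1/4]].
det A = -4; the adjugate gives A⁻¹ = [[-1/2, -5/4, -3/2], [1, 2, 2], [1/2, 7/4, 3/2]].
D⁻¹N = [[6, -3, 10], [4, -5, 8], [18, 10, 2]].
M = (D⁻¹N)A⁻¹ = [[-1, 4, 0], [-3, -1, -4], [2, 1, -4]].

M = [[-1, 4, 0], [-3, -1, -4], [2, 1, -4]]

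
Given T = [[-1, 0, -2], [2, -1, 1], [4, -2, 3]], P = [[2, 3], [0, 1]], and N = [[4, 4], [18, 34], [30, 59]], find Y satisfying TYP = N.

Y = [[4, 2], [-4, -3], [-3, 0]]

Isolating Y: multiply by T⁻¹ from the left and P⁻¹ from the right, so Y = T⁻¹NP⁻¹.
det T = 1, so T⁻¹ = [[-1, 4, -2], [-2, 5, -3], [0, -2, 1]].
P has determinant 2; P⁻¹ = [[1/2, -3/2], [0, 1]].
T⁻¹N = [[8, 14], [-8, -15], [-6, -9]].
Y = (T⁻¹N)P⁻¹ = [[4, 2], [-4, -3], [-3, 0]].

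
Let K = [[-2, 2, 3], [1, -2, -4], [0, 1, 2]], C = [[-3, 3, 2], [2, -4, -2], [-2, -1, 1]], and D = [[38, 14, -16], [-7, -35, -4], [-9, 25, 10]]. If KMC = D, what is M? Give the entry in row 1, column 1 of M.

Isolating M: multiply by K⁻¹ from the left and C⁻¹ from the right, so M = K⁻¹DC⁻¹.
det K = -1, so K⁻¹ = [[0, 1, 2], [2, 4, 5], [-1, -2, -2]].
C has determinant 4; C⁻¹ = [[-3/2, -5/4, 1/2], [1/2, 1/4, -1/2], [-5/2, -9/4, 3/2]].
K⁻¹D = [[-25, 15, 16], [3, 13, 2], [-6, 6, 4]].
M = (K⁻¹D)C⁻¹ = [[5, -1, 4], [-3, -5, -2], [2, 0, 0]].

5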